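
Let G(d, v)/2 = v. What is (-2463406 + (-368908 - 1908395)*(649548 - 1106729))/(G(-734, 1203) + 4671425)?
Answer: 1041137199437/4673831 ≈ 2.2276e+5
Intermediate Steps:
G(d, v) = 2*v
(-2463406 + (-368908 - 1908395)*(649548 - 1106729))/(G(-734, 1203) + 4671425) = (-2463406 + (-368908 - 1908395)*(649548 - 1106729))/(2*1203 + 4671425) = (-2463406 - 2277303*(-457181))/(2406 + 4671425) = (-2463406 + 1041139662843)/4673831 = 1041137199437*(1/4673831) = 1041137199437/4673831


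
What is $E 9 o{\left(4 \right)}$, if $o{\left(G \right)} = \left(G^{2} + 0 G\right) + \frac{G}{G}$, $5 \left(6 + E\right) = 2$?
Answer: $- \frac{4284}{5} \approx -856.8$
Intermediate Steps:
$E = - \frac{28}{5}$ ($E = -6 + \frac{1}{5} \cdot 2 = -6 + \frac{2}{5} = - \frac{28}{5} \approx -5.6$)
$o{\left(G \right)} = 1 + G^{2}$ ($o{\left(G \right)} = \left(G^{2} + 0\right) + 1 = G^{2} + 1 = 1 + G^{2}$)
$E 9 o{\left(4 \right)} = \left(- \frac{28}{5}\right) 9 \left(1 + 4^{2}\right) = - \frac{252 \left(1 + 16\right)}{5} = \left(- \frac{252}{5}\right) 17 = - \frac{4284}{5}$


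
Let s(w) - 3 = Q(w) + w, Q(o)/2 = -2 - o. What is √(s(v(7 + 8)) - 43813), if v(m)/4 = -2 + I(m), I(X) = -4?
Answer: I*√43790 ≈ 209.26*I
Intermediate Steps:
v(m) = -24 (v(m) = 4*(-2 - 4) = 4*(-6) = -24)
Q(o) = -4 - 2*o (Q(o) = 2*(-2 - o) = -4 - 2*o)
s(w) = -1 - w (s(w) = 3 + ((-4 - 2*w) + w) = 3 + (-4 - w) = -1 - w)
√(s(v(7 + 8)) - 43813) = √((-1 - 1*(-24)) - 43813) = √((-1 + 24) - 43813) = √(23 - 43813) = √(-43790) = I*√43790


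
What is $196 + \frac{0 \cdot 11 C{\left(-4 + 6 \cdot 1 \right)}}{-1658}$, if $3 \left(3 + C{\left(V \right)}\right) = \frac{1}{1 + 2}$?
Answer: $196$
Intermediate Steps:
$C{\left(V \right)} = - \frac{26}{9}$ ($C{\left(V \right)} = -3 + \frac{1}{3 \left(1 + 2\right)} = -3 + \frac{1}{3 \cdot 3} = -3 + \frac{1}{3} \cdot \frac{1}{3} = -3 + \frac{1}{9} = - \frac{26}{9}$)
$196 + \frac{0 \cdot 11 C{\left(-4 + 6 \cdot 1 \right)}}{-1658} = 196 + \frac{0 \cdot 11 \left(- \frac{26}{9}\right)}{-1658} = 196 + 0 \left(- \frac{26}{9}\right) \left(- \frac{1}{1658}\right) = 196 + 0 \left(- \frac{1}{1658}\right) = 196 + 0 = 196$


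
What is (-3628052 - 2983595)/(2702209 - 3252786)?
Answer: 6611647/550577 ≈ 12.009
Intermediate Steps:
(-3628052 - 2983595)/(2702209 - 3252786) = -6611647/(-550577) = -6611647*(-1/550577) = 6611647/550577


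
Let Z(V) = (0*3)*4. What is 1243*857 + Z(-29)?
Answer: 1065251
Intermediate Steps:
Z(V) = 0 (Z(V) = 0*4 = 0)
1243*857 + Z(-29) = 1243*857 + 0 = 1065251 + 0 = 1065251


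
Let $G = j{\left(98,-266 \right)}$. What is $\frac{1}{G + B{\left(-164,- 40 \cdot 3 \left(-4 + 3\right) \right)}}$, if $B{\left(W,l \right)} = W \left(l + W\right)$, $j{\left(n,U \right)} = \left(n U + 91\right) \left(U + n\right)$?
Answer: $\frac{1}{4371352} \approx 2.2876 \cdot 10^{-7}$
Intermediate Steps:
$j{\left(n,U \right)} = \left(91 + U n\right) \left(U + n\right)$ ($j{\left(n,U \right)} = \left(U n + 91\right) \left(U + n\right) = \left(91 + U n\right) \left(U + n\right)$)
$G = 4364136$ ($G = 91 \left(-266\right) + 91 \cdot 98 - 266 \cdot 98^{2} + 98 \left(-266\right)^{2} = -24206 + 8918 - 2554664 + 98 \cdot 70756 = -24206 + 8918 - 2554664 + 6934088 = 4364136$)
$B{\left(W,l \right)} = W \left(W + l\right)$
$\frac{1}{G + B{\left(-164,- 40 \cdot 3 \left(-4 + 3\right) \right)}} = \frac{1}{4364136 - 164 \left(-164 - 40 \cdot 3 \left(-4 + 3\right)\right)} = \frac{1}{4364136 - 164 \left(-164 - 40 \cdot 3 \left(-1\right)\right)} = \frac{1}{4364136 - 164 \left(-164 - -120\right)} = \frac{1}{4364136 - 164 \left(-164 + 120\right)} = \frac{1}{4364136 - -7216} = \frac{1}{4364136 + 7216} = \frac{1}{4371352}$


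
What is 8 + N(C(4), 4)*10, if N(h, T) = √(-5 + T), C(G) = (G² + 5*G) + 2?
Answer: 8 + 10*I ≈ 8.0 + 10.0*I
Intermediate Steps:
C(G) = 2 + G² + 5*G
8 + N(C(4), 4)*10 = 8 + √(-5 + 4)*10 = 8 + √(-1)*10 = 8 + I*10 = 8 + 10*I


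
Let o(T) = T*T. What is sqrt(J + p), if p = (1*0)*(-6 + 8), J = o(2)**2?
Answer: 4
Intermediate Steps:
o(T) = T**2
J = 16 (J = (2**2)**2 = 4**2 = 16)
p = 0 (p = 0*2 = 0)
sqrt(J + p) = sqrt(16 + 0) = sqrt(16) = 4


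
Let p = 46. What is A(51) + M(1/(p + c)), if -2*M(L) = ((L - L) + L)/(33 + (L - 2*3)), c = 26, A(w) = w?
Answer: 198389/3890 ≈ 51.000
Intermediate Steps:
M(L) = -L/(2*(27 + L)) (M(L) = -((L - L) + L)/(2*(33 + (L - 2*3))) = -(0 + L)/(2*(33 + (L - 6))) = -L/(2*(33 + (-6 + L))) = -L/(2*(27 + L)))
A(51) + M(1/(p + c)) = 51 - 1/((46 + 26)*(54 + 2/(46 + 26))) = 51 - 1/(72*(54 + 2/72)) = 51 - 1*1/72/(54 + 2*(1/72)) = 51 - 1*1/72/(54 + 1/36) = 51 - 1*1/72/1945/36 = 51 - 1*1/72*36/1945 = 51 - 1/3890 = 198389/3890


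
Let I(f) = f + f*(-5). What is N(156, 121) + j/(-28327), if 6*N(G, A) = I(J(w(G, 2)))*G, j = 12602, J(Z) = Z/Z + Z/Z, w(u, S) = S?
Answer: -5904618/28327 ≈ -208.44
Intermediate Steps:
J(Z) = 2 (J(Z) = 1 + 1 = 2)
I(f) = -4*f (I(f) = f - 5*f = -4*f)
N(G, A) = -4*G/3 (N(G, A) = ((-4*2)*G)/6 = (-8*G)/6 = -4*G/3)
N(156, 121) + j/(-28327) = -4/3*156 + 12602/(-28327) = -208 + 12602*(-1/28327) = -208 - 12602/28327 = -5904618/28327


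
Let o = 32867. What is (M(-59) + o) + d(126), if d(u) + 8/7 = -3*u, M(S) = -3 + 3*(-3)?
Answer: 227331/7 ≈ 32476.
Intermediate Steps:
M(S) = -12 (M(S) = -3 - 9 = -12)
d(u) = -8/7 - 3*u
(M(-59) + o) + d(126) = (-12 + 32867) + (-8/7 - 3*126) = 32855 + (-8/7 - 378) = 32855 - 2654/7 = 227331/7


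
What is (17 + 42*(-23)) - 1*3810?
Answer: -4759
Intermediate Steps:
(17 + 42*(-23)) - 1*3810 = (17 - 966) - 3810 = -949 - 3810 = -4759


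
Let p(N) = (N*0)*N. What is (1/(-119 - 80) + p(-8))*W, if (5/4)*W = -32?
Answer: 128/995 ≈ 0.12864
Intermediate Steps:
W = -128/5 (W = (⅘)*(-32) = -128/5 ≈ -25.600)
p(N) = 0 (p(N) = 0*N = 0)
(1/(-119 - 80) + p(-8))*W = (1/(-119 - 80) + 0)*(-128/5) = (1/(-199) + 0)*(-128/5) = (-1/199 + 0)*(-128/5) = -1/199*(-128/5) = 128/995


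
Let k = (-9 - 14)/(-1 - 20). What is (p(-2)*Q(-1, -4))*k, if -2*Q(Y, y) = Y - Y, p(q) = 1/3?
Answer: 0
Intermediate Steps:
k = 23/21 (k = -23/(-21) = -23*(-1/21) = 23/21 ≈ 1.0952)
p(q) = ⅓
Q(Y, y) = 0 (Q(Y, y) = -(Y - Y)/2 = -½*0 = 0)
(p(-2)*Q(-1, -4))*k = ((⅓)*0)*(23/21) = 0*(23/21) = 0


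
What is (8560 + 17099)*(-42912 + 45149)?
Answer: 57399183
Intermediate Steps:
(8560 + 17099)*(-42912 + 45149) = 25659*2237 = 57399183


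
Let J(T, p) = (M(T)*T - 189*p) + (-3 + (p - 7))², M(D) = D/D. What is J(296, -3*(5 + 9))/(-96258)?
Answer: -1823/16043 ≈ -0.11363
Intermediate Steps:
M(D) = 1
J(T, p) = T + (-10 + p)² - 189*p (J(T, p) = (1*T - 189*p) + (-3 + (p - 7))² = (T - 189*p) + (-3 + (-7 + p))² = (T - 189*p) + (-10 + p)² = T + (-10 + p)² - 189*p)
J(296, -3*(5 + 9))/(-96258) = (296 + (-10 - 3*(5 + 9))² - (-567)*(5 + 9))/(-96258) = (296 + (-10 - 3*14)² - (-567)*14)*(-1/96258) = (296 + (-10 - 42)² - 189*(-42))*(-1/96258) = (296 + (-52)² + 7938)*(-1/96258) = (296 + 2704 + 7938)*(-1/96258) = 10938*(-1/96258) = -1823/16043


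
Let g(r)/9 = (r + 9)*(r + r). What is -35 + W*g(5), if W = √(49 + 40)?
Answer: -35 + 1260*√89 ≈ 11852.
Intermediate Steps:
W = √89 ≈ 9.4340
g(r) = 18*r*(9 + r) (g(r) = 9*((r + 9)*(r + r)) = 9*((9 + r)*(2*r)) = 9*(2*r*(9 + r)) = 18*r*(9 + r))
-35 + W*g(5) = -35 + √89*(18*5*(9 + 5)) = -35 + √89*(18*5*14) = -35 + √89*1260 = -35 + 1260*√89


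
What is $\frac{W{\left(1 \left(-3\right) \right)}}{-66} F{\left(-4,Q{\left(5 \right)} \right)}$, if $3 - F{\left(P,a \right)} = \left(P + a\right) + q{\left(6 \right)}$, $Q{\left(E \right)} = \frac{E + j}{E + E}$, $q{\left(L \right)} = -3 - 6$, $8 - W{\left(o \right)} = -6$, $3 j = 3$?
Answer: $- \frac{49}{15} \approx -3.2667$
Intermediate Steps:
$j = 1$ ($j = \frac{1}{3} \cdot 3 = 1$)
$W{\left(o \right)} = 14$ ($W{\left(o \right)} = 8 - -6 = 8 + 6 = 14$)
$q{\left(L \right)} = -9$ ($q{\left(L \right)} = -3 - 6 = -9$)
$Q{\left(E \right)} = \frac{1 + E}{2 E}$ ($Q{\left(E \right)} = \frac{E + 1}{E + E} = \frac{1 + E}{2 E}$)
$F{\left(P,a \right)} = 12 - P - a$ ($F{\left(P,a \right)} = 3 - \left(\left(P + a\right) - 9\right) = 3 - \left(-9 + P + a\right) = 12 - P - a$)
$\frac{W{\left(1 \left(-3\right) \right)}}{-66} F{\left(-4,Q{\left(5 \right)} \right)} = \frac{14}{-66} \left(12 - -4 - \frac{1 + 5}{2 \cdot 5}\right) = 14 \left(- \frac{1}{66}\right) \left(12 + 4 - \frac{1}{2} \cdot \frac{1}{5} \cdot 6\right) = - \frac{7 \left(12 + 4 - \frac{3}{5}\right)}{33} = \left(- \frac{7}{33}\right) \frac{77}{5} = - \frac{49}{15}$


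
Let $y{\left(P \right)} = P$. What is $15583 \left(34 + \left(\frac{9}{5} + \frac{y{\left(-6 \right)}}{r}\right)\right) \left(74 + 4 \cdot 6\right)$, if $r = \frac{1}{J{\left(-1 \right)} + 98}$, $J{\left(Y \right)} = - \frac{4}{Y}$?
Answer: $- \frac{4399673054}{5} \approx -8.7993 \cdot 10^{8}$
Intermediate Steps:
$r = \frac{1}{102}$ ($r = \frac{1}{- \frac{4}{-1} + 98} = \frac{1}{\left(-4\right) \left(-1\right) + 98} = \frac{1}{4 + 98} = \frac{1}{102} \approx 0.0098039$)
$15583 \left(34 + \left(\frac{9}{5} + \frac{y{\left(-6 \right)}}{r}\right)\right) \left(74 + 4 \cdot 6\right) = 15583 \left(34 + \left(\frac{9}{5} - 6 \frac{1}{\frac{1}{102}}\right)\right) \left(74 + 4 \cdot 6\right) = 15583 \left(34 + \left(9 \cdot \frac{1}{5} - 612\right)\right) \left(74 + 24\right) = 15583 \left(34 + \left(\frac{9}{5} - 612\right)\right) 98 = 15583 \left(34 - \frac{3051}{5}\right) 98 = 15583 \left(\left(- \frac{2881}{5}\right) 98\right) = 15583 \left(- \frac{282338}{5}\right) = - \frac{4399673054}{5}$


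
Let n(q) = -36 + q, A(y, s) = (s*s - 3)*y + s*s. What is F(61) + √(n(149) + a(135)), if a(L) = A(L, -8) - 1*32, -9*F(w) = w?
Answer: -61/9 + 2*√2095 ≈ 84.765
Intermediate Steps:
F(w) = -w/9
A(y, s) = s² + y*(-3 + s²) (A(y, s) = (s² - 3)*y + s² = (-3 + s²)*y + s² = y*(-3 + s²) + s² = s² + y*(-3 + s²))
a(L) = 32 + 61*L (a(L) = ((-8)² - 3*L + L*(-8)²) - 1*32 = (64 - 3*L + L*64) - 32 = (64 - 3*L + 64*L) - 32 = (64 + 61*L) - 32 = 32 + 61*L)
F(61) + √(n(149) + a(135)) = -⅑*61 + √((-36 + 149) + (32 + 61*135)) = -61/9 + √(113 + (32 + 8235)) = -61/9 + √(113 + 8267) = -61/9 + √8380 = -61/9 + 2*√2095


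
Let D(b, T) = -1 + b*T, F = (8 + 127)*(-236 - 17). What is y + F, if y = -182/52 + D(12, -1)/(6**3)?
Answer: -7378249/216 ≈ -34159.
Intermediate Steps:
F = -34155 (F = 135*(-253) = -34155)
D(b, T) = -1 + T*b
y = -769/216 (y = -182/52 + (-1 - 1*12)/(6**3) = -182*1/52 + (-1 - 12)/216 = -7/2 - 13*1/216 = -7/2 - 13/216 = -769/216 ≈ -3.5602)
y + F = -769/216 - 34155 = -7378249/216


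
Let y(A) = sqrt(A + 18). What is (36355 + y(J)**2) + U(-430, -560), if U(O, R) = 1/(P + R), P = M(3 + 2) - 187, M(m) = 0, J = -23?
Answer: 27153449/747 ≈ 36350.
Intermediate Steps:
P = -187 (P = 0 - 187 = -187)
y(A) = sqrt(18 + A)
U(O, R) = 1/(-187 + R)
(36355 + y(J)**2) + U(-430, -560) = (36355 + (sqrt(18 - 23))**2) + 1/(-187 - 560) = (36355 + (sqrt(-5))**2) + 1/(-747) = (36355 + (I*sqrt(5))**2) - 1/747 = (36355 - 5) - 1/747 = 36350 - 1/747 = 27153449/747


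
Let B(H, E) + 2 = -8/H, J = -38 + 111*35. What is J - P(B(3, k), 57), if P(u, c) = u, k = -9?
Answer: 11555/3 ≈ 3851.7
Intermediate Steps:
J = 3847 (J = -38 + 3885 = 3847)
B(H, E) = -2 - 8/H
J - P(B(3, k), 57) = 3847 - (-2 - 8/3) = 3847 - 1*(-14/3) = 3847 + 14/3 = 11555/3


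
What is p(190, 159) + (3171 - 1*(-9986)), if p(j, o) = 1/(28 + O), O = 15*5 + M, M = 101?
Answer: 2684029/204 ≈ 13157.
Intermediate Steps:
O = 176 (O = 15*5 + 101 = 75 + 101 = 176)
p(j, o) = 1/204 (p(j, o) = 1/(28 + 176) = 1/204)
p(190, 159) + (3171 - 1*(-9986)) = 1/204 + (3171 - 1*(-9986)) = 1/204 + (3171 + 9986) = 1/204 + 13157 = 2684029/204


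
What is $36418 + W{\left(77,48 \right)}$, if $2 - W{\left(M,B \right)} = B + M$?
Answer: $36295$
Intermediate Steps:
$W{\left(M,B \right)} = 2 - B - M$ ($W{\left(M,B \right)} = 2 - \left(B + M\right) = 2 - B - M$)
$36418 + W{\left(77,48 \right)} = 36418 - 123 = 36295$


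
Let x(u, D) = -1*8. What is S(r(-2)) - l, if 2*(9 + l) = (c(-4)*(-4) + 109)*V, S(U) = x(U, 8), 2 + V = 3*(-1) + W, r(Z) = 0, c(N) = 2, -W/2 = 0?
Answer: 507/2 ≈ 253.50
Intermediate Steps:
W = 0 (W = -2*0 = 0)
x(u, D) = -8
V = -5 (V = -2 + (3*(-1) + 0) = -2 + (-3 + 0) = -2 - 3 = -5)
S(U) = -8
l = -523/2 (l = -9 + ((2*(-4) + 109)*(-5))/2 = -9 + ((-8 + 109)*(-5))/2 = -9 + (101*(-5))/2 = -9 + (1/2)*(-505) = -9 - 505/2 = -523/2 ≈ -261.50)
S(r(-2)) - l = -8 - 1*(-523/2) = -8 + 523/2 = 507/2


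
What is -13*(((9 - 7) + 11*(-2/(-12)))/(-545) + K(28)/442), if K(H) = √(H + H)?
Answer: 299/3270 - √14/17 ≈ -0.12866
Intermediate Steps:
K(H) = √2*√H (K(H) = √(2*H) = √2*√H)
-13*(((9 - 7) + 11*(-2/(-12)))/(-545) + K(28)/442) = -13*(((9 - 7) + 11*(-2/(-12)))/(-545) + (√2*√28)/442) = -13*((2 + 11*(-2*(-1/12)))*(-1/545) + (√2*(2*√7))*(1/442)) = -13*((2 + 11*(⅙))*(-1/545) + (2*√14)*(1/442)) = -13*((2 + 11/6)*(-1/545) + √14/221) = -13*((23/6)*(-1/545) + √14/221) = -13*(-23/3270 + √14/221) = 299/3270 - √14/17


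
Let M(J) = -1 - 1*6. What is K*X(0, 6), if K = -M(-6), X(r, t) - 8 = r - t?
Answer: 14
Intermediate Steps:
M(J) = -7 (M(J) = -1 - 6 = -7)
X(r, t) = 8 + r - t (X(r, t) = 8 + (r - t) = 8 + r - t)
K = 7 (K = -1*(-7) = 7)
K*X(0, 6) = 7*(8 + 0 - 1*6) = 7*(8 + 0 - 6) = 7*2 = 14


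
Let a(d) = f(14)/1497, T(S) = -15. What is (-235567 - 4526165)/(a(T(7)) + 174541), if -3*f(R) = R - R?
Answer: -4761732/174541 ≈ -27.281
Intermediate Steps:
f(R) = 0 (f(R) = -(R - R)/3 = -1/3*0 = 0)
a(d) = 0 (a(d) = 0/1497 = 0*(1/1497) = 0)
(-235567 - 4526165)/(a(T(7)) + 174541) = (-235567 - 4526165)/(0 + 174541) = -4761732/174541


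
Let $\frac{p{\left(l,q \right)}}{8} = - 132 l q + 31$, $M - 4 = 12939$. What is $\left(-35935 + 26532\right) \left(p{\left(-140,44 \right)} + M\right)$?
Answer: $-61290173853$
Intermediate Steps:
$M = 12943$ ($M = 4 + 12939 = 12943$)
$p{\left(l,q \right)} = 248 - 1056 l q$ ($p{\left(l,q \right)} = 8 \left(- 132 l q + 31\right) = 8 \left(31 - 132 l q\right) = 248 - 1056 l q$)
$\left(-35935 + 26532\right) \left(p{\left(-140,44 \right)} + M\right) = \left(-35935 + 26532\right) \left(\left(248 - \left(-147840\right) 44\right) + 12943\right) = - 9403 \left(\left(248 + 6504960\right) + 12943\right) = - 9403 \left(6505208 + 12943\right) = \left(-9403\right) 6518151 = -61290173853$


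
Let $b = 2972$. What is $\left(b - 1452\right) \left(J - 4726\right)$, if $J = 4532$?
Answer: $-294880$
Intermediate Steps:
$\left(b - 1452\right) \left(J - 4726\right) = \left(2972 - 1452\right) \left(4532 - 4726\right) = 1520 \left(-194\right) = -294880$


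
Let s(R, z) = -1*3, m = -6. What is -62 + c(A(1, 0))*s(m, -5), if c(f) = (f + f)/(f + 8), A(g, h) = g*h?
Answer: -62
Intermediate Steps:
c(f) = 2*f/(8 + f) (c(f) = (2*f)/(8 + f) = 2*f/(8 + f))
s(R, z) = -3
-62 + c(A(1, 0))*s(m, -5) = -62 + (2*(1*0)/(8 + 1*0))*(-3) = -62 + (2*0/(8 + 0))*(-3) = -62 + (2*0/8)*(-3) = -62 + (2*0*(⅛))*(-3) = -62 + 0*(-3) = -62 + 0 = -62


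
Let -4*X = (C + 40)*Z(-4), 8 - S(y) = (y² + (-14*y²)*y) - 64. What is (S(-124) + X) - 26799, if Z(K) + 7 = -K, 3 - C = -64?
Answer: -106939035/4 ≈ -2.6735e+7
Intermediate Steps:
C = 67 (C = 3 - 1*(-64) = 3 + 64 = 67)
Z(K) = -7 - K
S(y) = 72 - y² + 14*y³ (S(y) = 8 - ((y² + (-14*y²)*y) - 64) = 8 - ((y² - 14*y³) - 64) = 8 - (-64 + y² - 14*y³) = 8 + (64 - y² + 14*y³) = 72 - y² + 14*y³)
X = 321/4 (X = -(67 + 40)*(-7 - 1*(-4))/4 = -107*(-7 + 4)/4 = -107*(-3)/4 = -¼*(-321) = 321/4 ≈ 80.250)
(S(-124) + X) - 26799 = ((72 - 1*(-124)² + 14*(-124)³) + 321/4) - 26799 = ((72 - 1*15376 + 14*(-1906624)) + 321/4) - 26799 = ((72 - 15376 - 26692736) + 321/4) - 26799 = (-26708040 + 321/4) - 26799 = -106831839/4 - 26799 = -106939035/4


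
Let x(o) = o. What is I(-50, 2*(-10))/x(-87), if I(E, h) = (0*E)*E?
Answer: 0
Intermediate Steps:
I(E, h) = 0 (I(E, h) = 0*E = 0)
I(-50, 2*(-10))/x(-87) = 0/(-87) = 0*(-1/87) = 0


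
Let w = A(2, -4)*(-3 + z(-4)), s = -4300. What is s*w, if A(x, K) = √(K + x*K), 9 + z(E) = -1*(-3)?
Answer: 77400*I*√3 ≈ 1.3406e+5*I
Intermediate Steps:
z(E) = -6 (z(E) = -9 - 1*(-3) = -9 + 3 = -6)
A(x, K) = √(K + K*x)
w = -18*I*√3 (w = √(-4*(1 + 2))*(-3 - 6) = √(-4*3)*(-9) = √(-12)*(-9) = (2*I*√3)*(-9) = -18*I*√3 ≈ -31.177*I)
s*w = -(-77400)*I*√3 = 77400*I*√3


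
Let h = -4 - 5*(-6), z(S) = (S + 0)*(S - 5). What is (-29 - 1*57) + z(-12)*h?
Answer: 5218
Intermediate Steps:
z(S) = S*(-5 + S)
h = 26 (h = -4 + 30 = 26)
(-29 - 1*57) + z(-12)*h = (-29 - 1*57) - 12*(-5 - 12)*26 = (-29 - 57) - 12*(-17)*26 = -86 + 204*26 = -86 + 5304 = 5218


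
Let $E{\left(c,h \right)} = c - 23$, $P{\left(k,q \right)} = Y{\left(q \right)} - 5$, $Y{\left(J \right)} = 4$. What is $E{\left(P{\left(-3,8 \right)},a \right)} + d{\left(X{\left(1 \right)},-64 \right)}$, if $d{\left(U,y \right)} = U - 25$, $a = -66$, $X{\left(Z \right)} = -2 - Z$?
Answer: $-52$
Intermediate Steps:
$P{\left(k,q \right)} = -1$ ($P{\left(k,q \right)} = 4 - 5 = -1$)
$d{\left(U,y \right)} = -25 + U$
$E{\left(c,h \right)} = -23 + c$
$E{\left(P{\left(-3,8 \right)},a \right)} + d{\left(X{\left(1 \right)},-64 \right)} = \left(-23 - 1\right) - 28 = -24 - 28 = -52$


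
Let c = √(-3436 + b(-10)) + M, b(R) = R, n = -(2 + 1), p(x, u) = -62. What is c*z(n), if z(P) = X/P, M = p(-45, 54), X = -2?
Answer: -124/3 + 2*I*√3446/3 ≈ -41.333 + 39.135*I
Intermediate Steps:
n = -3 (n = -1*3 = -3)
M = -62
c = -62 + I*√3446 (c = √(-3436 - 10) - 62 = √(-3446) - 62 = I*√3446 - 62 = -62 + I*√3446 ≈ -62.0 + 58.703*I)
z(P) = -2/P
c*z(n) = (-62 + I*√3446)*(-2/(-3)) = (-62 + I*√3446)*(-2*(-⅓)) = (-62 + I*√3446)*(⅔) = -124/3 + 2*I*√3446/3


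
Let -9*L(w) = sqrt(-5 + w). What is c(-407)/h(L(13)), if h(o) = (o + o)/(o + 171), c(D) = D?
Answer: -407/2 + 626373*sqrt(2)/8 ≈ 1.1052e+5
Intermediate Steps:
L(w) = -sqrt(-5 + w)/9
h(o) = 2*o/(171 + o) (h(o) = (2*o)/(171 + o) = 2*o/(171 + o))
c(-407)/h(L(13)) = -407*(-9*(171 - sqrt(-5 + 13)/9)/(2*sqrt(-5 + 13))) = -407*(-9*sqrt(2)*(171 - 2*sqrt(2)/9)/8) = -(-3663)*sqrt(2)*(171 - 2*sqrt(2)/9)/8 = 3663*sqrt(2)*(171 - 2*sqrt(2)/9)/8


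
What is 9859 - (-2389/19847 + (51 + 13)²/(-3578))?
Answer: 350101364674/35506283 ≈ 9860.3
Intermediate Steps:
9859 - (-2389/19847 + (51 + 13)²/(-3578)) = 9859 - (-2389*1/19847 + 64²*(-1/3578)) = 9859 - (-2389/19847 + 4096*(-1/3578)) = 9859 - (-2389/19847 - 2048/1789) = 9859 - 1*(-44920577/35506283) = 9859 + 44920577/35506283 = 350101364674/35506283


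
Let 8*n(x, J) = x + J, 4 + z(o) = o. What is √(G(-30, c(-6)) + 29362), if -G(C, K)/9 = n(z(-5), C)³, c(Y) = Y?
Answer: √31134430/32 ≈ 174.37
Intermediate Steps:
z(o) = -4 + o
n(x, J) = J/8 + x/8 (n(x, J) = (x + J)/8 = (J + x)/8 = J/8 + x/8)
G(C, K) = -9*(-9/8 + C/8)³ (G(C, K) = -9*(C/8 + (-4 - 5)/8)³ = -9*(C/8 + (⅛)*(-9))³ = -9*(C/8 - 9/8)³ = -9*(-9/8 + C/8)³)
√(G(-30, c(-6)) + 29362) = √(-9*(-9 - 30)³/512 + 29362) = √(-9/512*(-39)³ + 29362) = √(-9/512*(-59319) + 29362) = √(533871/512 + 29362) = √(15567215/512) = √31134430/32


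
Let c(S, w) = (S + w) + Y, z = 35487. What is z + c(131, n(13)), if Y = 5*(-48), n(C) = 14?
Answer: 35392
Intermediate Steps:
Y = -240
c(S, w) = -240 + S + w (c(S, w) = (S + w) - 240 = -240 + S + w)
z + c(131, n(13)) = 35487 + (-240 + 131 + 14) = 35487 - 95 = 35392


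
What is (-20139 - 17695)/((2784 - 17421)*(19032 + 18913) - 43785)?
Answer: 18917/277722375 ≈ 6.8115e-5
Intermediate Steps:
(-20139 - 17695)/((2784 - 17421)*(19032 + 18913) - 43785) = -37834/(-14637*37945 - 43785) = -37834/(-555400965 - 43785) = -37834/(-555444750) = -37834*(-1/555444750) = 18917/277722375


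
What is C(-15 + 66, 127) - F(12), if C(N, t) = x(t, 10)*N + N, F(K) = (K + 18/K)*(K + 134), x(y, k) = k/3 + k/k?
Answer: -1699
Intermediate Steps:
x(y, k) = 1 + k/3 (x(y, k) = k*(⅓) + 1 = k/3 + 1 = 1 + k/3)
F(K) = (134 + K)*(K + 18/K) (F(K) = (K + 18/K)*(134 + K) = (134 + K)*(K + 18/K))
C(N, t) = 16*N/3 (C(N, t) = (1 + (⅓)*10)*N + N = (1 + 10/3)*N + N = 13*N/3 + N = 16*N/3)
C(-15 + 66, 127) - F(12) = 16*(-15 + 66)/3 - (18 + 12² + 134*12 + 2412/12) = (16/3)*51 - (18 + 144 + 1608 + 2412*(1/12)) = 272 - (18 + 144 + 1608 + 201) = 272 - 1*1971 = 272 - 1971 = -1699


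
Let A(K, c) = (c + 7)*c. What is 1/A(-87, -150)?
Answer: 1/21450 ≈ 4.6620e-5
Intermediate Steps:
A(K, c) = c*(7 + c) (A(K, c) = (7 + c)*c = c*(7 + c))
1/A(-87, -150) = 1/(-150*(7 - 150)) = 1/(-150*(-143)) = 1/21450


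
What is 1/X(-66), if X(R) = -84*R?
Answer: 1/5544 ≈ 0.00018038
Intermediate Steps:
1/X(-66) = 1/(-84*(-66)) = 1/5544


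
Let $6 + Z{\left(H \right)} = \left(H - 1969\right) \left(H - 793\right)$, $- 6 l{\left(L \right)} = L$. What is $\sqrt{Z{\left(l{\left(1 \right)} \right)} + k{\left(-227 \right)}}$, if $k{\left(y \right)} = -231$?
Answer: $\frac{\sqrt{56219053}}{6} \approx 1249.7$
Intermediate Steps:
$l{\left(L \right)} = - \frac{L}{6}$
$Z{\left(H \right)} = -6 + \left(-1969 + H\right) \left(-793 + H\right)$ ($Z{\left(H \right)} = -6 + \left(H - 1969\right) \left(H - 793\right) = -6 + \left(-1969 + H\right) \left(-793 + H\right)$)
$\sqrt{Z{\left(l{\left(1 \right)} \right)} + k{\left(-227 \right)}} = \sqrt{\left(1561411 + \left(\left(- \frac{1}{6}\right) 1\right)^{2} - 2762 \left(\left(- \frac{1}{6}\right) 1\right)\right) - 231} = \sqrt{\left(1561411 + \left(- \frac{1}{6}\right)^{2} - - \frac{1381}{3}\right) - 231} = \sqrt{\left(1561411 + \frac{1}{36} + \frac{1381}{3}\right) - 231} = \sqrt{\frac{56227369}{36} - 231} = \sqrt{\frac{56219053}{36}} = \frac{\sqrt{56219053}}{6}$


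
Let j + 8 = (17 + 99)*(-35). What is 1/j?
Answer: -1/4068 ≈ -0.00024582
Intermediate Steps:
j = -4068 (j = -8 + (17 + 99)*(-35) = -8 + 116*(-35) = -8 - 4060 = -4068)
1/j = 1/(-4068) = -1/4068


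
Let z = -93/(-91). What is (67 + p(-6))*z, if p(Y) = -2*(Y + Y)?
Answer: 93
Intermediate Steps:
p(Y) = -4*Y
z = 93/91 (z = -93*(-1/91) = 93/91 ≈ 1.0220)
(67 + p(-6))*z = (67 - 4*(-6))*(93/91) = (67 + 24)*(93/91) = 91*(93/91) = 93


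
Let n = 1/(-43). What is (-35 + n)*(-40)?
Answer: 60240/43 ≈ 1400.9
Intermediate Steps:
n = -1/43 ≈ -0.023256
(-35 + n)*(-40) = (-35 - 1/43)*(-40) = -1506/43*(-40) = 60240/43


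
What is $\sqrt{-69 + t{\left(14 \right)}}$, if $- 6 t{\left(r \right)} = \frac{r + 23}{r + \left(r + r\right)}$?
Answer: $\frac{5 i \sqrt{4879}}{42} \approx 8.3155 i$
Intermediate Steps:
$t{\left(r \right)} = - \frac{23 + r}{18 r}$ ($t{\left(r \right)} = - \frac{\left(r + 23\right) \frac{1}{r + \left(r + r\right)}}{6} = - \frac{\left(23 + r\right) \frac{1}{r + 2 r}}{6} = - \frac{\left(23 + r\right) \frac{1}{3 r}}{6} = - \frac{\frac{1}{3} \frac{1}{r} \left(23 + r\right)}{6} = - \frac{23 + r}{18 r}$)
$\sqrt{-69 + t{\left(14 \right)}} = \sqrt{-69 + \frac{-23 - 14}{18 \cdot 14}} = \sqrt{-69 + \frac{1}{18} \cdot \frac{1}{14} \left(-23 - 14\right)} = \sqrt{-69 + \frac{1}{18} \cdot \frac{1}{14} \left(-37\right)} = \sqrt{-69 - \frac{37}{252}} = \sqrt{- \frac{17425}{252}} = \frac{5 i \sqrt{4879}}{42}$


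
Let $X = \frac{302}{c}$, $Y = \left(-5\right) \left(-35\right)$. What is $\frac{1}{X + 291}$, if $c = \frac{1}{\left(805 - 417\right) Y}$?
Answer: $\frac{1}{20506091} \approx 4.8766 \cdot 10^{-8}$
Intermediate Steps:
$Y = 175$
$c = \frac{1}{67900}$ ($c = \frac{1}{\left(805 - 417\right) 175} = \frac{1}{388} \cdot \frac{1}{175} = \frac{1}{67900} \approx 1.4728 \cdot 10^{-5}$)
$X = 20505800$ ($X = 302 \frac{1}{\frac{1}{67900}} = 302 \cdot 67900 = 20505800$)
$\frac{1}{X + 291} = \frac{1}{20505800 + 291} = \frac{1}{20506091}$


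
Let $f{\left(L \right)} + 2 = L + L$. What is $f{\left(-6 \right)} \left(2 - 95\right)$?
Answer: $1302$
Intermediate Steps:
$f{\left(L \right)} = -2 + 2 L$ ($f{\left(L \right)} = -2 + \left(L + L\right) = -2 + 2 L$)
$f{\left(-6 \right)} \left(2 - 95\right) = \left(-2 + 2 \left(-6\right)\right) \left(2 - 95\right) = \left(-2 - 12\right) \left(-93\right) = \left(-14\right) \left(-93\right) = 1302$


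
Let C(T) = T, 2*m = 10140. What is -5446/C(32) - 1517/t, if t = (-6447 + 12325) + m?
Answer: -7458919/43792 ≈ -170.33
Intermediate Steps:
m = 5070 (m = (½)*10140 = 5070)
t = 10948 (t = (-6447 + 12325) + 5070 = 5878 + 5070 = 10948)
-5446/C(32) - 1517/t = -5446/32 - 1517/10948 = -5446*1/32 - 1517*1/10948 = -2723/16 - 1517/10948 = -7458919/43792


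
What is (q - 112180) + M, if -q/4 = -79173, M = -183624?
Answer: 20888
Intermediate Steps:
q = 316692 (q = -4*(-79173) = 316692)
(q - 112180) + M = (316692 - 112180) - 183624 = 204512 - 183624 = 20888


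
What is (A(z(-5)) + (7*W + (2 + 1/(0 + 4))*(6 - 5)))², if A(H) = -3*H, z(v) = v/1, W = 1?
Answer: 9409/16 ≈ 588.06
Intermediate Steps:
z(v) = v (z(v) = v*1 = v)
(A(z(-5)) + (7*W + (2 + 1/(0 + 4))*(6 - 5)))² = (-3*(-5) + (7*1 + (2 + 1/(0 + 4))*(6 - 5)))² = (15 + (7 + (2 + 1/4)*1))² = (15 + (7 + (2 + ¼)*1))² = (15 + (7 + (9/4)*1))² = (15 + (7 + 9/4))² = (15 + 37/4)² = (97/4)² = 9409/16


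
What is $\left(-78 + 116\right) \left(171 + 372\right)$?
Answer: $20634$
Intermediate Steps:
$\left(-78 + 116\right) \left(171 + 372\right) = 38 \cdot 543 = 20634$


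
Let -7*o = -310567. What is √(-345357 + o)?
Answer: 2*I*√3687131/7 ≈ 548.63*I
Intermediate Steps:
o = 310567/7 (o = -⅐*(-310567) = 310567/7 ≈ 44367.)
√(-345357 + o) = √(-345357 + 310567/7) = √(-2106932/7) = 2*I*√3687131/7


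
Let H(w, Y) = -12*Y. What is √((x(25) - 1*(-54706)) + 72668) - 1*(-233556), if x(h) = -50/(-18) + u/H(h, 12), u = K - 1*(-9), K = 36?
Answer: 233556 + √18342211/12 ≈ 2.3391e+5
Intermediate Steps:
u = 45 (u = 36 - 1*(-9) = 36 + 9 = 45)
x(h) = 355/144 (x(h) = -50/(-18) + 45/((-12*12)) = -50*(-1/18) + 45/(-144) = 25/9 + 45*(-1/144) = 25/9 - 5/16 = 355/144)
√((x(25) - 1*(-54706)) + 72668) - 1*(-233556) = √((355/144 - 1*(-54706)) + 72668) - 1*(-233556) = √((355/144 + 54706) + 72668) + 233556 = √(7878019/144 + 72668) + 233556 = √(18342211/144) + 233556 = √18342211/12 + 233556 = 233556 + √18342211/12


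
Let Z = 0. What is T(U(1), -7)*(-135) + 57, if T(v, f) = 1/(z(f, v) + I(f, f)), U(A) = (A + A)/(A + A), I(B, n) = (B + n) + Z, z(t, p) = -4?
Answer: 129/2 ≈ 64.500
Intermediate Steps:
I(B, n) = B + n (I(B, n) = (B + n) + 0 = B + n)
U(A) = 1 (U(A) = (2*A)/((2*A)) = (2*A)*(1/(2*A)) = 1)
T(v, f) = 1/(-4 + 2*f) (T(v, f) = 1/(-4 + (f + f)) = 1/(-4 + 2*f))
T(U(1), -7)*(-135) + 57 = (1/(2*(-2 - 7)))*(-135) + 57 = ((1/2)/(-9))*(-135) + 57 = ((1/2)*(-1/9))*(-135) + 57 = -1/18*(-135) + 57 = 15/2 + 57 = 129/2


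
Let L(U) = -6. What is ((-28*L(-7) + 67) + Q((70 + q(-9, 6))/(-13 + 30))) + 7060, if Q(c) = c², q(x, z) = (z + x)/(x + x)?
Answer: 76074421/10404 ≈ 7312.0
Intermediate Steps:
q(x, z) = (x + z)/(2*x) (q(x, z) = (x + z)/((2*x)) = (x + z)*(1/(2*x)) = (x + z)/(2*x))
((-28*L(-7) + 67) + Q((70 + q(-9, 6))/(-13 + 30))) + 7060 = ((-28*(-6) + 67) + ((70 + (½)*(-9 + 6)/(-9))/(-13 + 30))²) + 7060 = ((168 + 67) + ((70 + (½)*(-⅑)*(-3))/17)²) + 7060 = (235 + ((70 + ⅙)*(1/17))²) + 7060 = (235 + ((421/6)*(1/17))²) + 7060 = (235 + (421/102)²) + 7060 = (235 + 177241/10404) + 7060 = 2622181/10404 + 7060 = 76074421/10404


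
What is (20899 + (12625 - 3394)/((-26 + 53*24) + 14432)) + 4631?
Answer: 133422857/5226 ≈ 25531.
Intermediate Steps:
(20899 + (12625 - 3394)/((-26 + 53*24) + 14432)) + 4631 = (20899 + 9231/((-26 + 1272) + 14432)) + 4631 = (20899 + 9231/(1246 + 14432)) + 4631 = (20899 + 9231/15678) + 4631 = (20899 + 9231*(1/15678)) + 4631 = (20899 + 3077/5226) + 4631 = 109221251/5226 + 4631 = 133422857/5226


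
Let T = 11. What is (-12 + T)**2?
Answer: 1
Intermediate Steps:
(-12 + T)**2 = (-12 + 11)**2 = (-1)**2 = 1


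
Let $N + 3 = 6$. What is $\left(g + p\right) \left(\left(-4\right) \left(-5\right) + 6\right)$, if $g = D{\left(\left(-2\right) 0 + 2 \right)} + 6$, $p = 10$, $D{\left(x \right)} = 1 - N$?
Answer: $364$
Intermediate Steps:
$N = 3$ ($N = -3 + 6 = 3$)
$D{\left(x \right)} = -2$ ($D{\left(x \right)} = 1 - 3 = -2$)
$g = 4$ ($g = -2 + 6 = 4$)
$\left(g + p\right) \left(\left(-4\right) \left(-5\right) + 6\right) = \left(4 + 10\right) \left(\left(-4\right) \left(-5\right) + 6\right) = 14 \left(20 + 6\right) = 14 \cdot 26 = 364$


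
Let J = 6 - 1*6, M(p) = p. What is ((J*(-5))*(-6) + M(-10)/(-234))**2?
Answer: 25/13689 ≈ 0.0018263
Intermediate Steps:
J = 0 (J = 6 - 6 = 0)
((J*(-5))*(-6) + M(-10)/(-234))**2 = ((0*(-5))*(-6) - 10/(-234))**2 = (0*(-6) - 10*(-1/234))**2 = (0 + 5/117)**2 = (5/117)**2 = 25/13689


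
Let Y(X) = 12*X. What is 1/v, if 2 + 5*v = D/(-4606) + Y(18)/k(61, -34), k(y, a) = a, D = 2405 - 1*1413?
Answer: -195755/335458 ≈ -0.58355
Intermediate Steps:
D = 992 (D = 2405 - 1413 = 992)
v = -335458/195755 (v = -⅖ + (992/(-4606) + (12*18)/(-34))/5 = -⅖ + (992*(-1/4606) + 216*(-1/34))/5 = -⅖ + (-496/2303 - 108/17)/5 = -⅖ + (⅕)*(-257156/39151) = -⅖ - 257156/195755 = -335458/195755 ≈ -1.7137)
1/v = 1/(-335458/195755) = -195755/335458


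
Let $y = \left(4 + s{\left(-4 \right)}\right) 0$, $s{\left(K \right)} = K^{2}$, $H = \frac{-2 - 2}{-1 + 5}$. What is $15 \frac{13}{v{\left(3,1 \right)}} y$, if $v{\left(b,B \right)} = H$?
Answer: $0$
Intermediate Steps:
$H = -1$ ($H = - \frac{4}{4} = \left(-4\right) \frac{1}{4} = -1$)
$v{\left(b,B \right)} = -1$
$y = 0$ ($y = \left(4 + \left(-4\right)^{2}\right) 0 = \left(4 + 16\right) 0 = 20 \cdot 0 = 0$)
$15 \frac{13}{v{\left(3,1 \right)}} y = 15 \frac{13}{-1} \cdot 0 = 15 \cdot 13 \left(-1\right) 0 = 15 \left(-13\right) 0 = \left(-195\right) 0 = 0$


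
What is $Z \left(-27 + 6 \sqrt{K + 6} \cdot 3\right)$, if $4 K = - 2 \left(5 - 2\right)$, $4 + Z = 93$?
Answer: $-2403 + 2403 \sqrt{2} \approx 995.36$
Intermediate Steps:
$Z = 89$ ($Z = -4 + 93 = 89$)
$K = - \frac{3}{2}$ ($K = \frac{\left(-2\right) \left(5 - 2\right)}{4} = \frac{\left(-2\right) 3}{4} = \frac{1}{4} \left(-6\right) = - \frac{3}{2} \approx -1.5$)
$Z \left(-27 + 6 \sqrt{K + 6} \cdot 3\right) = 89 \left(-27 + 6 \sqrt{- \frac{3}{2} + 6} \cdot 3\right) = 89 \left(-27 + 6 \sqrt{\frac{9}{2}} \cdot 3\right) = 89 \left(-27 + 6 \frac{3 \sqrt{2}}{2} \cdot 3\right) = 89 \left(-27 + 9 \sqrt{2} \cdot 3\right) = 89 \left(-27 + 27 \sqrt{2}\right) = -2403 + 2403 \sqrt{2}$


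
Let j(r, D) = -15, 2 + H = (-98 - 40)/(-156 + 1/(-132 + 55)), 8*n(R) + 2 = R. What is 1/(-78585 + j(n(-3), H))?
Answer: -1/78600 ≈ -1.2723e-5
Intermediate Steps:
n(R) = -1/4 + R/8
H = -13400/12013 (H = -2 + (-98 - 40)/(-156 + 1/(-132 + 55)) = -2 - 138/(-156 + 1/(-77)) = -2 - 138/(-156 - 1/77) = -2 - 138/(-12013/77) = -2 - 138*(-77/12013) = -2 + 10626/12013 = -13400/12013 ≈ -1.1155)
1/(-78585 + j(n(-3), H)) = 1/(-78585 - 15) = 1/(-78600) = -1/78600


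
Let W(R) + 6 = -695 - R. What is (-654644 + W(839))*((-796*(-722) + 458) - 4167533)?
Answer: 2357251122792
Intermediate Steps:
W(R) = -701 - R (W(R) = -6 + (-695 - R) = -701 - R)
(-654644 + W(839))*((-796*(-722) + 458) - 4167533) = (-654644 + (-701 - 1*839))*((-796*(-722) + 458) - 4167533) = (-654644 + (-701 - 839))*((574712 + 458) - 4167533) = (-654644 - 1540)*(575170 - 4167533) = -656184*(-3592363) = 2357251122792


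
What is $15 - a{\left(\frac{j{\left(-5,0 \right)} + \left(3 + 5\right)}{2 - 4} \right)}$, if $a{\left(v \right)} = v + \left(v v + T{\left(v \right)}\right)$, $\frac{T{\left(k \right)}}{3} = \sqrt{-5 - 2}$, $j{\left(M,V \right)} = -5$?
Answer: $\frac{57}{4} - 3 i \sqrt{7} \approx 14.25 - 7.9373 i$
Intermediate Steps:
$T{\left(k \right)} = 3 i \sqrt{7}$ ($T{\left(k \right)} = 3 \sqrt{-5 - 2} = 3 \sqrt{-7} = 3 i \sqrt{7}$)
$a{\left(v \right)} = v + v^{2} + 3 i \sqrt{7}$ ($a{\left(v \right)} = v + \left(v v + 3 i \sqrt{7}\right) = v + \left(v^{2} + 3 i \sqrt{7}\right) = v + v^{2} + 3 i \sqrt{7}$)
$15 - a{\left(\frac{j{\left(-5,0 \right)} + \left(3 + 5\right)}{2 - 4} \right)} = 15 - \left(\frac{-5 + \left(3 + 5\right)}{2 - 4} + \left(\frac{-5 + \left(3 + 5\right)}{2 - 4}\right)^{2} + 3 i \sqrt{7}\right) = 15 - \left(\frac{-5 + 8}{-2} + \left(\frac{-5 + 8}{-2}\right)^{2} + 3 i \sqrt{7}\right) = 15 - \left(3 \left(- \frac{1}{2}\right) + \left(3 \left(- \frac{1}{2}\right)\right)^{2} + 3 i \sqrt{7}\right) = 15 - \left(- \frac{3}{2} + \left(- \frac{3}{2}\right)^{2} + 3 i \sqrt{7}\right) = 15 - \left(- \frac{3}{2} + \frac{9}{4} + 3 i \sqrt{7}\right) = 15 - \left(\frac{3}{4} + 3 i \sqrt{7}\right) = \frac{57}{4} - 3 i \sqrt{7}$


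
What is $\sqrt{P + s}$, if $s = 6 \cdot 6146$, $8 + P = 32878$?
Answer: $\sqrt{69746} \approx 264.09$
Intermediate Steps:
$P = 32870$ ($P = -8 + 32878 = 32870$)
$s = 36876$
$\sqrt{P + s} = \sqrt{32870 + 36876} = \sqrt{69746}$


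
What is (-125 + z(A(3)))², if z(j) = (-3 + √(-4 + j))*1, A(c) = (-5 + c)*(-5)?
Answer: (128 - √6)² ≈ 15763.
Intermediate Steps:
A(c) = 25 - 5*c
z(j) = -3 + √(-4 + j)
(-125 + z(A(3)))² = (-125 + (-3 + √(-4 + (25 - 5*3))))² = (-125 + (-3 + √(-4 + (25 - 15))))² = (-125 + (-3 + √(-4 + 10)))² = (-125 + (-3 + √6))² = (-128 + √6)²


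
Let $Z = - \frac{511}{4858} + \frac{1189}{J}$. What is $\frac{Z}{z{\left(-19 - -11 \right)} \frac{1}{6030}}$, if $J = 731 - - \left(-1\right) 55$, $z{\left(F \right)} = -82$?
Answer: $- \frac{1169545635}{9617452} \approx -121.61$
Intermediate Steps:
$J = 676$ ($J = 731 - \left(-1\right) \left(-55\right) = 731 - 55 = 676$)
$Z = \frac{387909}{234572}$ ($Z = - \frac{511}{4858} + \frac{1189}{676} = \left(-511\right) \frac{1}{4858} + 1189 \cdot \frac{1}{676} = - \frac{73}{694} + \frac{1189}{676} = \frac{387909}{234572} \approx 1.6537$)
$\frac{Z}{z{\left(-19 - -11 \right)} \frac{1}{6030}} = \frac{387909}{234572 \left(- \frac{82}{6030}\right)} = \frac{387909}{234572 \left(\left(-82\right) \frac{1}{6030}\right)} = \frac{387909}{234572 \left(- \frac{41}{3015}\right)} = \frac{387909}{234572} \left(- \frac{3015}{41}\right) = - \frac{1169545635}{9617452}$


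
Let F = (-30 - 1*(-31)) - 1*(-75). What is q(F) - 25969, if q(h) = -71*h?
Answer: -31365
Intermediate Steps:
F = 76 (F = (-30 + 31) + 75 = 1 + 75 = 76)
q(F) - 25969 = -71*76 - 25969 = -5396 - 25969 = -31365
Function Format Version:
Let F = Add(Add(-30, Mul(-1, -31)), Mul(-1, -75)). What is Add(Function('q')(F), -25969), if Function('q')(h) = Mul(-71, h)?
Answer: -31365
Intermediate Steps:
F = 76 (F = Add(Add(-30, 31), 75) = Add(1, 75) = 76)
Add(Function('q')(F), -25969) = Add(Mul(-71, 76), -25969) = Add(-5396, -25969) = -31365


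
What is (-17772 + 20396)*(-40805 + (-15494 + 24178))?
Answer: -84285504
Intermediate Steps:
(-17772 + 20396)*(-40805 + (-15494 + 24178)) = 2624*(-40805 + 8684) = 2624*(-32121) = -84285504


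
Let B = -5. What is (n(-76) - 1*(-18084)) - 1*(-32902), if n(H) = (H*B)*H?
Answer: 22106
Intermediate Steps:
n(H) = -5*H**2 (n(H) = (H*(-5))*H = (-5*H)*H = -5*H**2)
(n(-76) - 1*(-18084)) - 1*(-32902) = (-5*(-76)**2 - 1*(-18084)) - 1*(-32902) = (-5*5776 + 18084) + 32902 = (-28880 + 18084) + 32902 = -10796 + 32902 = 22106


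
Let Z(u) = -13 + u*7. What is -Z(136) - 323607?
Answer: -324546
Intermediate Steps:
Z(u) = -13 + 7*u
-Z(136) - 323607 = -(-13 + 7*136) - 323607 = -(-13 + 952) - 323607 = -1*939 - 323607 = -939 - 323607 = -324546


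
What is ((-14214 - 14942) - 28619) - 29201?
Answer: -86976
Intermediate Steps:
((-14214 - 14942) - 28619) - 29201 = (-29156 - 28619) - 29201 = -57775 - 29201 = -86976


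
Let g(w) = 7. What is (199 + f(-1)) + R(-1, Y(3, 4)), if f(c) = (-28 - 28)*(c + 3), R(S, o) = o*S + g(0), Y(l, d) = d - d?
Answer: 94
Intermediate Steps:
Y(l, d) = 0
R(S, o) = 7 + S*o (R(S, o) = o*S + 7 = S*o + 7 = 7 + S*o)
f(c) = -168 - 56*c (f(c) = -56*(3 + c) = -168 - 56*c)
(199 + f(-1)) + R(-1, Y(3, 4)) = (199 + (-168 - 56*(-1))) + (7 - 1*0) = (199 + (-168 + 56)) + (7 + 0) = (199 - 112) + 7 = 87 + 7 = 94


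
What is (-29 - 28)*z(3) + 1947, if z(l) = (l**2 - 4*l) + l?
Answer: 1947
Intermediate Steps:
z(l) = l**2 - 3*l
(-29 - 28)*z(3) + 1947 = (-29 - 28)*(3*(-3 + 3)) + 1947 = -171*0 + 1947 = -57*0 + 1947 = 0 + 1947 = 1947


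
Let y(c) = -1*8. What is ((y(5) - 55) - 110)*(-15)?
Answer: 2595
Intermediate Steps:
y(c) = -8
((y(5) - 55) - 110)*(-15) = ((-8 - 55) - 110)*(-15) = (-63 - 110)*(-15) = -173*(-15) = 2595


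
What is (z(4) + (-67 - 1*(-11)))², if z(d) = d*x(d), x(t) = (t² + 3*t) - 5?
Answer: 1296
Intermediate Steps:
x(t) = -5 + t² + 3*t
z(d) = d*(-5 + d² + 3*d)
(z(4) + (-67 - 1*(-11)))² = (4*(-5 + 4² + 3*4) + (-67 - 1*(-11)))² = (4*(-5 + 16 + 12) + (-67 + 11))² = (4*23 - 56)² = (92 - 56)² = 36² = 1296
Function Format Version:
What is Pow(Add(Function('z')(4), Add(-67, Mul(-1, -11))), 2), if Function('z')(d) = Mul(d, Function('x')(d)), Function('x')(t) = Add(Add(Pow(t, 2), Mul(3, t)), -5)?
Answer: 1296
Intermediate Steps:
Function('x')(t) = Add(-5, Pow(t, 2), Mul(3, t))
Function('z')(d) = Mul(d, Add(-5, Pow(d, 2), Mul(3, d)))
Pow(Add(Function('z')(4), Add(-67, Mul(-1, -11))), 2) = Pow(Add(Mul(4, Add(-5, Pow(4, 2), Mul(3, 4))), Add(-67, Mul(-1, -11))), 2) = Pow(Add(Mul(4, Add(-5, 16, 12)), Add(-67, 11)), 2) = Pow(Add(Mul(4, 23), -56), 2) = Pow(Add(92, -56), 2) = Pow(36, 2) = 1296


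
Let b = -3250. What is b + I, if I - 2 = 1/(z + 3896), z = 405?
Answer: -13969647/4301 ≈ -3248.0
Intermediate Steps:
I = 8603/4301 (I = 2 + 1/(405 + 3896) = 2 + 1/4301 = 8603/4301 ≈ 2.0002)
b + I = -3250 + 8603/4301 = -13969647/4301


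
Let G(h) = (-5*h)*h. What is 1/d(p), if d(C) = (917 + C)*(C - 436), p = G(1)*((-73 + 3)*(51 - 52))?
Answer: -1/445662 ≈ -2.2439e-6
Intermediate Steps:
G(h) = -5*h²
p = -350 (p = (-5*1²)*((-73 + 3)*(51 - 52)) = (-5*1)*(-70*(-1)) = -5*70 = -350)
d(C) = (-436 + C)*(917 + C) (d(C) = (917 + C)*(-436 + C) = (-436 + C)*(917 + C))
1/d(p) = 1/(-399812 + (-350)² + 481*(-350)) = 1/(-399812 + 122500 - 168350) = 1/(-445662) = -1/445662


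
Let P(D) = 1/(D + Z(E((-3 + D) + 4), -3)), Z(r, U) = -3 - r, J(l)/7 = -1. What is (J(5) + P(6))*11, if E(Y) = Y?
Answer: -319/4 ≈ -79.750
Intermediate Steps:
J(l) = -7 (J(l) = 7*(-1) = -7)
P(D) = -¼ (P(D) = 1/(D + (-3 - ((-3 + D) + 4))) = 1/(D + (-3 - (1 + D))) = 1/(D + (-3 + (-1 - D))) = 1/(D + (-4 - D)) = 1/(-4) = -¼)
(J(5) + P(6))*11 = (-7 - ¼)*11 = -29/4*11 = -319/4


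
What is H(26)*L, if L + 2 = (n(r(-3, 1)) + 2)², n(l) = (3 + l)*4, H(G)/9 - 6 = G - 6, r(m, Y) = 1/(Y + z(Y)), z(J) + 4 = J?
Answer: 33228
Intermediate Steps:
z(J) = -4 + J
r(m, Y) = 1/(-4 + 2*Y) (r(m, Y) = 1/(Y + (-4 + Y)) = 1/(-4 + 2*Y))
H(G) = 9*G (H(G) = 54 + 9*(G - 6) = 54 + 9*(-6 + G) = 54 + (-54 + 9*G) = 9*G)
n(l) = 12 + 4*l
L = 142 (L = -2 + ((12 + 4*(1/(2*(-2 + 1)))) + 2)² = -2 + ((12 + 4*((½)/(-1))) + 2)² = -2 + ((12 + 4*((½)*(-1))) + 2)² = -2 + ((12 + 4*(-½)) + 2)² = -2 + ((12 - 2) + 2)² = -2 + (10 + 2)² = -2 + 12² = -2 + 144 = 142)
H(26)*L = (9*26)*142 = 234*142 = 33228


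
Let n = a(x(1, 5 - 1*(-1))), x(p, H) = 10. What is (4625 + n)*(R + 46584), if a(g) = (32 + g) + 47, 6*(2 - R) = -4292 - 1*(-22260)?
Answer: 616468636/3 ≈ 2.0549e+8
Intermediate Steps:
R = -8978/3 (R = 2 - (-4292 - 1*(-22260))/6 = 2 - (-4292 + 22260)/6 = 2 - ⅙*17968 = 2 - 8984/3 = -8978/3 ≈ -2992.7)
a(g) = 79 + g
n = 89 (n = 79 + 10 = 89)
(4625 + n)*(R + 46584) = (4625 + 89)*(-8978/3 + 46584) = 4714*(130774/3) = 616468636/3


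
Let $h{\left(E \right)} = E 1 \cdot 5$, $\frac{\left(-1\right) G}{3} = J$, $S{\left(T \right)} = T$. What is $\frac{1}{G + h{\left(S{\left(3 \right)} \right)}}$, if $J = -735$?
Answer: $\frac{1}{2220} \approx 0.00045045$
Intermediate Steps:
$G = 2205$ ($G = \left(-3\right) \left(-735\right) = 2205$)
$h{\left(E \right)} = 5 E$ ($h{\left(E \right)} = E 5 = 5 E$)
$\frac{1}{G + h{\left(S{\left(3 \right)} \right)}} = \frac{1}{2205 + 5 \cdot 3} = \frac{1}{2205 + 15} = \frac{1}{2220}$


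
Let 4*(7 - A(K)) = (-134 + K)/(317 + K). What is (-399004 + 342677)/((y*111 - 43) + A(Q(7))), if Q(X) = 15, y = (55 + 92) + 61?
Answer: -74802256/30613175 ≈ -2.4435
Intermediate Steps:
y = 208 (y = 147 + 61 = 208)
A(K) = 7 - (-134 + K)/(4*(317 + K))
(-399004 + 342677)/((y*111 - 43) + A(Q(7))) = (-399004 + 342677)/((208*111 - 43) + (9010 + 27*15)/(4*(317 + 15))) = -56327/((23088 - 43) + (1/4)*(9010 + 405)/332) = -56327/(23045 + (1/4)*(1/332)*9415) = -56327/(23045 + 9415/1328) = -56327/30613175/1328 = -56327*1328/30613175 = -74802256/30613175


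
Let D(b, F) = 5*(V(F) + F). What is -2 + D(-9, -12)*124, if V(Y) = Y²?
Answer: 81838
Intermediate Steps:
D(b, F) = 5*F + 5*F² (D(b, F) = 5*(F² + F) = 5*(F + F²) = 5*F + 5*F²)
-2 + D(-9, -12)*124 = -2 + (5*(-12)*(1 - 12))*124 = -2 + (5*(-12)*(-11))*124 = -2 + 660*124 = -2 + 81840 = 81838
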